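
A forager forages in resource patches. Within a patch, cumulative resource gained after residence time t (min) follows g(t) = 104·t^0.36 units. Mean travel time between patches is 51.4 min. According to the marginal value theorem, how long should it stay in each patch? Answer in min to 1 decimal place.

28.9 min

By the marginal value theorem, leave when the instantaneous gain rate g'(t) equals the habitat-wide average g(t)/(T + t).
g'(t) = 0.36·104·t^-0.64. Setting 0.36·104·t^-0.64 = 104·t^0.36/(51.4+t) gives 0.36(51.4+t) = t, so 0.64·t = 0.36×51.4.
t* = 0.36×51.4/0.64 = 28.91 min.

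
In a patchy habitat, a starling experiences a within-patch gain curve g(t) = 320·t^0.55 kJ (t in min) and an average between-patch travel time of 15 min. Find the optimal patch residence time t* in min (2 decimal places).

18.33 min

Maximise g(t)/(T+t): set derivative to zero → g'(t)(T+t) = g(t).
g'(t) = 0.55·320·t^-0.45. Setting 0.55·320·t^-0.45 = 320·t^0.55/(15+t) gives 0.55(15+t) = t, so 0.45·t = 0.55×15.
t* = 0.55×15/0.45 = 18.33 min.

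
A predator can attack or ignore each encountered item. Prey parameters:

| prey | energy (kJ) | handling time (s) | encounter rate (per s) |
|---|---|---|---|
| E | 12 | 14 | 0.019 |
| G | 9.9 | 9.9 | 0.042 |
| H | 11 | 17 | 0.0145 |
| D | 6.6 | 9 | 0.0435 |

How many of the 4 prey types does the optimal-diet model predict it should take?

Profitabilities (E/h, kJ/s): G 1, E 0.857, D 0.733, H 0.647. Add prey in this order while the next type's profitability exceeds the intake rate on those already taken.
Rate on top 1: 0.2937. E: 0.857 > 0.2937 → include.
Rate on top 2: 0.3828. D: 0.733 > 0.3828 → include.
Rate on top 3: 0.449. H: 0.647 > 0.449 → include.
Optimal diet: G, E, D, H — 4 of 4 types.

4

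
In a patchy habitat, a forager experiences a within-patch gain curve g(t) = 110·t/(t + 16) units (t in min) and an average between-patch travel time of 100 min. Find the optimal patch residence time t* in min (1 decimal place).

40.0 min

By the marginal value theorem, leave when the instantaneous gain rate g'(t) equals the habitat-wide average g(t)/(T + t).
g'(t) = 110·16/(t + 16)². Setting 110·16/(t+16)² = 110t/[(t+16)(100+t)] gives 16(100+t) = t(t+16), so t² = 16×100 = 1600.
t* = √1600 = 40 min.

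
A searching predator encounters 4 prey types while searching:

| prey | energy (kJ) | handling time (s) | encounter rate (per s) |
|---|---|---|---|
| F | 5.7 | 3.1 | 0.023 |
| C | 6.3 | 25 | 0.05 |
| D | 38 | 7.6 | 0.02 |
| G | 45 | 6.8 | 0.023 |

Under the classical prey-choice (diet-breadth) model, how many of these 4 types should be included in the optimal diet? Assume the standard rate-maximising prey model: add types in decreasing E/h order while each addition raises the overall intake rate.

3

Profitabilities (E/h, kJ/s): G 6.62, D 5, F 1.84, C 0.252. Add prey in this order while the next type's profitability exceeds the intake rate on those already taken.
Rate on top 1: 0.895. D: 5 > 0.895 → include.
Rate on top 2: 1.372. F: 1.84 > 1.372 → include.
Rate on top 3: 1.396. C: 0.252 < 1.396 → exclude; stop.
Optimal diet: G, D, F — 3 of 4 types.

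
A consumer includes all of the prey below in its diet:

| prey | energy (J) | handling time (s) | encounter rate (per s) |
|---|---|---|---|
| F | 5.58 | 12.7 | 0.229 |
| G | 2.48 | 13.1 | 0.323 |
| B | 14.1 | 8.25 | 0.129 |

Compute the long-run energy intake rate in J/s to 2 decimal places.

0.42 J/s

R = (0.229×5.58 + 0.323×2.48 + 0.129×14.1) / (1 + 0.229×12.7 + 0.323×13.1 + 0.129×8.25) = 3.898/9.204 = 0.4235 J/s.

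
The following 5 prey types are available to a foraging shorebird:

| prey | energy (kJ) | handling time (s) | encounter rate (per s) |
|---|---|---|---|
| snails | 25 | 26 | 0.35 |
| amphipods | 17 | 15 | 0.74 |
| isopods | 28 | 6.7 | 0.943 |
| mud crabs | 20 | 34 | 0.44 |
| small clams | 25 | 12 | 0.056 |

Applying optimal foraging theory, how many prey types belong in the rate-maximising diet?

1

E/h in descending order: isopods 4.18, small clams 2.08, amphipods 1.13, snails 0.962, mud crabs 0.588 kJ/s. The optimal diet is the largest prefix of this list for which every included type satisfies E_i/h_i > R on the types above it.
Rate on top 1: 3.608. small clams: 2.08 < 3.608 → exclude; stop.
Optimal diet: isopods — 1 of 5 types.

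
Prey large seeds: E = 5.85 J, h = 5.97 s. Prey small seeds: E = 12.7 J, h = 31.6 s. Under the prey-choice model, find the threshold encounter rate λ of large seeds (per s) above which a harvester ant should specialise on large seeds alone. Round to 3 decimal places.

The zero-one rule: include small seeds iff E₂/h₂ > λE₁/(1+λh₁). Equality gives the switch point.
λE₁h₂ = E₂ + λE₂h₁ ⇒ λ = E₂/(E₁h₂ − E₂h₁) = 12.7/(184.9 − 75.82) = 0.1165 per s.

0.116 per s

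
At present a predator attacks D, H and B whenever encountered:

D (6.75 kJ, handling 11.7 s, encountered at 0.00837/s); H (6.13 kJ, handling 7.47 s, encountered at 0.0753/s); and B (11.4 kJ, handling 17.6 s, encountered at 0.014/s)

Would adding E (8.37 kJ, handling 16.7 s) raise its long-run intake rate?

Current rate: (0.00837×6.75 + 0.0753×6.13 + 0.014×11.4)/(1 + 0.00837×11.7 + 0.0753×7.47 + 0.014×17.6) = 0.3554 kJ/s.
Profitability of E: 8.37/16.7 = 0.5012 kJ/s.
Since 0.5012 > R, including E increases the long-run rate.

Yes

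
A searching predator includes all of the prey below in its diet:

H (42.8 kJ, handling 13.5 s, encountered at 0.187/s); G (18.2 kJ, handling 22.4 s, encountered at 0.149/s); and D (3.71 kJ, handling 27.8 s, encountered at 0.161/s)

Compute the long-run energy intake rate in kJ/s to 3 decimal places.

0.998 kJ/s

Energy encountered per unit search time: 0.187×42.8 + 0.149×18.2 + 0.161×3.71 = 11.31 kJ/s.
Handling time per unit search time: 0.187×13.5 + 0.149×22.4 + 0.161×27.8 = 10.34.
Rate = 11.31/(1 + 10.34) = 0.9978 kJ/s.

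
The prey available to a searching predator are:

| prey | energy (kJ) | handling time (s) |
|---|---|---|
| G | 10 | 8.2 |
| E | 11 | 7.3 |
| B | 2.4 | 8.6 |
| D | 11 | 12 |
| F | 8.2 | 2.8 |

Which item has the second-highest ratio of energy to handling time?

In descending order of E/h:
F: 8.2/2.8 = 2.93 kJ/s
E: 11/7.3 = 1.51 kJ/s
G: 10/8.2 = 1.22 kJ/s
D: 11/12 = 0.917 kJ/s
B: 2.4/8.6 = 0.279 kJ/s

E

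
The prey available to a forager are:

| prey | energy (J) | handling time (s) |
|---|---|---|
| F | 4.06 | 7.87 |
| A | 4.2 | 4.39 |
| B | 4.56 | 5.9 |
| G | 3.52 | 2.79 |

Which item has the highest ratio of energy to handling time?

G

Profitability E/h (J/s): F = 4.06/7.87 = 0.516, A = 4.2/4.39 = 0.957, B = 4.56/5.9 = 0.773, G = 3.52/2.79 = 1.26.
Ranked: G > A > B > F.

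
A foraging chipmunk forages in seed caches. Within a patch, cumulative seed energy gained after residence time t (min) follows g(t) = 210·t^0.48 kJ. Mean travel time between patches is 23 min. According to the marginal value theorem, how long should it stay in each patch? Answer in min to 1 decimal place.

21.2 min

By the marginal value theorem, leave when the instantaneous gain rate g'(t) equals the habitat-wide average g(t)/(T + t).
g'(t) = 0.48·210·t^-0.52. Setting 0.48·210·t^-0.52 = 210·t^0.48/(23+t) gives 0.48(23+t) = t, so 0.52·t = 0.48×23.
t* = 0.48×23/0.52 = 21.23 min.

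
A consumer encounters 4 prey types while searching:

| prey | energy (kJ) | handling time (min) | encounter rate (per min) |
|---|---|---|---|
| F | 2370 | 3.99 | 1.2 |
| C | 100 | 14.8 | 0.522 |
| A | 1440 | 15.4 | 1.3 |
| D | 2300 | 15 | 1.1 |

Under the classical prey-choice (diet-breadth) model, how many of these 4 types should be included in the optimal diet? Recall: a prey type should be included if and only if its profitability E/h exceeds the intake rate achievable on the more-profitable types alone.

E/h in descending order: F 594, D 153, A 93.5, C 6.76 kJ/min. The optimal diet is the largest prefix of this list for which every included type satisfies E_i/h_i > R on the types above it.
Rate on top 1: 491.4. D: 153 < 491.4 → exclude; stop.
Optimal diet: F — 1 of 4 types.

1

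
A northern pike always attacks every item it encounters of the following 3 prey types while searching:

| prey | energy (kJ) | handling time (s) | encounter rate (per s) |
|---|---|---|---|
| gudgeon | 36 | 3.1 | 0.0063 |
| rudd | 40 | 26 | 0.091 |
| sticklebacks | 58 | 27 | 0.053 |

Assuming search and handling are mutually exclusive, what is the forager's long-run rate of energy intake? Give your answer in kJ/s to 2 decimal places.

Energy encountered per unit search time: 0.0063×36 + 0.091×40 + 0.053×58 = 6.941 kJ/s.
Handling time per unit search time: 0.0063×3.1 + 0.091×26 + 0.053×27 = 3.817.
Rate = 6.941/(1 + 3.817) = 1.441 kJ/s.

1.44 kJ/s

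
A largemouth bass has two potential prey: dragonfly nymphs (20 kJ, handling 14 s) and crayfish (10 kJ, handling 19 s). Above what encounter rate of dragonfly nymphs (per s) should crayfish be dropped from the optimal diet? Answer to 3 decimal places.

0.042 per s

The zero-one rule: include crayfish iff E₂/h₂ > λE₁/(1+λh₁). Equality gives the switch point.
λE₁h₂ = E₂ + λE₂h₁ ⇒ λ = E₂/(E₁h₂ − E₂h₁) = 10/(380 − 140) = 0.04167 per s.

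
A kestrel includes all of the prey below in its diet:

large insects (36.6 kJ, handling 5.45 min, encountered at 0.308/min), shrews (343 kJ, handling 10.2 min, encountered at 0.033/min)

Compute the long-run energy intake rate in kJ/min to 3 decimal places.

R = Σλ_iE_i / (1 + Σλ_ih_i)
Numerator: 0.308×36.6 + 0.033×343 = 22.59
Denominator: 1 + 0.308×5.45 + 0.033×10.2 = 3.015
R = 22.59/3.015 = 7.493 kJ/min

7.493 kJ/min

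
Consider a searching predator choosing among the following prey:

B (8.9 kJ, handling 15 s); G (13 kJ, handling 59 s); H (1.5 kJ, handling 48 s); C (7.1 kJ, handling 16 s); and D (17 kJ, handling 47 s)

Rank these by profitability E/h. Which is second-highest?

C

In descending order of E/h:
B: 8.9/15 = 0.593 kJ/s
C: 7.1/16 = 0.444 kJ/s
D: 17/47 = 0.362 kJ/s
G: 13/59 = 0.22 kJ/s
H: 1.5/48 = 0.0312 kJ/s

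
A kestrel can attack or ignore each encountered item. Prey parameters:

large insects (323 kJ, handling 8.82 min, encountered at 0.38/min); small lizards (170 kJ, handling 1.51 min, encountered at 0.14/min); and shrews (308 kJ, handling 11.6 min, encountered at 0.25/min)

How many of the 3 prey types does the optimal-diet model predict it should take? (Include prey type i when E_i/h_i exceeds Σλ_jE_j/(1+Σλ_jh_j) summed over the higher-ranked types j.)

Rank by E/h (kJ/min): small lizards 113, large insects 36.6, shrews 26.6. Include each in turn until the next type's E/h falls below the running intake rate.
Rate on top 1: 19.65. large insects: 36.6 > 19.65 → include.
Rate on top 2: 32.11. shrews: 26.6 < 32.11 → exclude; stop.
Optimal diet: small lizards, large insects — 2 of 3 types.

2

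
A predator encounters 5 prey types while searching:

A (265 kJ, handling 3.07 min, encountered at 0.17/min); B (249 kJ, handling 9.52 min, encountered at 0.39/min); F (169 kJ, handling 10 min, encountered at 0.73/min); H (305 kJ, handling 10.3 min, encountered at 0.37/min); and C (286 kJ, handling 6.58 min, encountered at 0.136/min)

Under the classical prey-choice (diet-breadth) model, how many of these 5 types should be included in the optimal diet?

2

Profitabilities (E/h, kJ/min): A 86.3, C 43.5, H 29.6, B 26.2, F 16.9. Add prey in this order while the next type's profitability exceeds the intake rate on those already taken.
Rate on top 1: 29.6. C: 43.5 > 29.6 → include.
Rate on top 2: 34.73. H: 29.6 < 34.73 → exclude; stop.
Optimal diet: A, C — 2 of 5 types.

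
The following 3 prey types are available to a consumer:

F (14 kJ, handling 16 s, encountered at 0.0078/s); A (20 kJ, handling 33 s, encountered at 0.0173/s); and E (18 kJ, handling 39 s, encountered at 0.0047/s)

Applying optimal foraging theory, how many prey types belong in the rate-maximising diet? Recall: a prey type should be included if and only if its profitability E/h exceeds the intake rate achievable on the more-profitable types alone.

E/h in descending order: F 0.875, A 0.606, E 0.462 kJ/s. The optimal diet is the largest prefix of this list for which every included type satisfies E_i/h_i > R on the types above it.
Rate on top 1: 0.09708. A: 0.606 > 0.09708 → include.
Rate on top 2: 0.2684. E: 0.462 > 0.2684 → include.
Optimal diet: F, A, E — 3 of 3 types.

3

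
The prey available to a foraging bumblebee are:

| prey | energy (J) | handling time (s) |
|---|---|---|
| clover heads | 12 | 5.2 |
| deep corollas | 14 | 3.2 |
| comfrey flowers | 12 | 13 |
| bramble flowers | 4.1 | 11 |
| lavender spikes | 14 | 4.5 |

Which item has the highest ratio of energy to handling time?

deep corollas

Profitability E/h (J/s): clover heads = 12/5.2 = 2.31, deep corollas = 14/3.2 = 4.38, comfrey flowers = 12/13 = 0.923, bramble flowers = 4.1/11 = 0.373, lavender spikes = 14/4.5 = 3.11.
Ranked: deep corollas > lavender spikes > clover heads > comfrey flowers > bramble flowers.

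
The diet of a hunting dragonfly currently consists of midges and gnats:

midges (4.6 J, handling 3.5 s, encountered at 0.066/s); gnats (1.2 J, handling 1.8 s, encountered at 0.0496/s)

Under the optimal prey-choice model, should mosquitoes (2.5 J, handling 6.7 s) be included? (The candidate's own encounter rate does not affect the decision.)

Yes

On midges and gnats alone, R = ΣλE/(1+Σλh) = 0.3631/1.32 = 0.275 J/s.
Profitability of mosquitoes: 2.5/6.7 = 0.3731 J/s.
Since 0.3731 > R, including mosquitoes increases the long-run rate.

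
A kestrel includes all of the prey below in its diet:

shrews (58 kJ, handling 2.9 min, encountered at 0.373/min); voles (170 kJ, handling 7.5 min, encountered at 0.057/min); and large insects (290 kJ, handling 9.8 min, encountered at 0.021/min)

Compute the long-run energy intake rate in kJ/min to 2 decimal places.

13.78 kJ/min

R = (0.373×58 + 0.057×170 + 0.021×290) / (1 + 0.373×2.9 + 0.057×7.5 + 0.021×9.8) = 37.41/2.715 = 13.78 kJ/min.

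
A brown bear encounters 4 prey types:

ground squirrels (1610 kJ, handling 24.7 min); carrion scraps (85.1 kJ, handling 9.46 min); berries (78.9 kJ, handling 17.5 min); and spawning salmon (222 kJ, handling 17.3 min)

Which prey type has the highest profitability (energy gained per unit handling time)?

ground squirrels

Profitability E/h (kJ/min): ground squirrels = 1610/24.7 = 65.2, carrion scraps = 85.1/9.46 = 9, berries = 78.9/17.5 = 4.51, spawning salmon = 222/17.3 = 12.8.
Ranked: ground squirrels > spawning salmon > carrion scraps > berries.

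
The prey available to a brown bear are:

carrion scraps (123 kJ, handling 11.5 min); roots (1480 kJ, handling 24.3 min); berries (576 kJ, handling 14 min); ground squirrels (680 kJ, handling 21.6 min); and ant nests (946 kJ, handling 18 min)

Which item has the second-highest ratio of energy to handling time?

In descending order of E/h:
roots: 1480/24.3 = 60.9 kJ/min
ant nests: 946/18 = 52.6 kJ/min
berries: 576/14 = 41.1 kJ/min
ground squirrels: 680/21.6 = 31.5 kJ/min
carrion scraps: 123/11.5 = 10.7 kJ/min

ant nests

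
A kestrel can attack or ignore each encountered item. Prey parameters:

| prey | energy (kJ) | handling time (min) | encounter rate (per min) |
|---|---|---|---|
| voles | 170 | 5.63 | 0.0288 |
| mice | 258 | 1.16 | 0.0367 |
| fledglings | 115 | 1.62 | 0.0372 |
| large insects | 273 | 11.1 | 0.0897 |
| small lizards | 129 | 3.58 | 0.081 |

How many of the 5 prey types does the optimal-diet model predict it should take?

5

Profitabilities (E/h, kJ/min): mice 222, fledglings 71, small lizards 36, voles 30.2, large insects 24.6. Add prey in this order while the next type's profitability exceeds the intake rate on those already taken.
Rate on top 1: 9.082. fledglings: 71 > 9.082 → include.
Rate on top 2: 12.46. small lizards: 36 > 12.46 → include.
Rate on top 3: 17.37. voles: 30.2 > 17.37 → include.
Rate on top 4: 18.71. large insects: 24.6 > 18.71 → include.
Optimal diet: mice, fledglings, small lizards, voles, large insects — 5 of 5 types.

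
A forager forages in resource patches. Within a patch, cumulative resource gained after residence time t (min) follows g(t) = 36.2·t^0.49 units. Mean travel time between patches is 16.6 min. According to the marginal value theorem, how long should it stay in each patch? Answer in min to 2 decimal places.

Optimal t* satisfies g'(t*) = g(t*)/(T + t*).
g'(t) = 0.49·36.2·t^-0.51. Setting 0.49·36.2·t^-0.51 = 36.2·t^0.49/(16.6+t) gives 0.49(16.6+t) = t, so 0.51·t = 0.49×16.6.
t* = 0.49×16.6/0.51 = 15.95 min.

15.95 min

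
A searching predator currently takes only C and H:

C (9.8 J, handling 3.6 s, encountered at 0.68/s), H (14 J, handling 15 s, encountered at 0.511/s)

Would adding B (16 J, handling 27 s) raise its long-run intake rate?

On C and H alone, R = ΣλE/(1+Σλh) = 13.82/11.11 = 1.243 J/s.
B: E/h = 16/27 = 0.5926 J/s.
0.5926 < 1.243, so adding B would lower the average — exclude it.

No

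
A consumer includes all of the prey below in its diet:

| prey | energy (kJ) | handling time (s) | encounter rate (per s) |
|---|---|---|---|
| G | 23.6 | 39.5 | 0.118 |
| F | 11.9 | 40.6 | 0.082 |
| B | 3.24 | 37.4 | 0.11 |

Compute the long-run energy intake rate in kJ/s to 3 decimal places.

0.314 kJ/s

R = (0.118×23.6 + 0.082×11.9 + 0.11×3.24) / (1 + 0.118×39.5 + 0.082×40.6 + 0.11×37.4) = 4.117/13.1 = 0.3142 kJ/s.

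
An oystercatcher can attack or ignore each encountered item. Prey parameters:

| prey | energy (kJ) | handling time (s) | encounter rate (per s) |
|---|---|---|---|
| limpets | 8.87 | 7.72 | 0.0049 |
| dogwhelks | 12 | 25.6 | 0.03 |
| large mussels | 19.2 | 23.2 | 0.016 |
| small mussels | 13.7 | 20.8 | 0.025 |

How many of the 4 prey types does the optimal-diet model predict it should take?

Profitabilities (E/h, kJ/s): limpets 1.15, large mussels 0.828, small mussels 0.659, dogwhelks 0.469. Add prey in this order while the next type's profitability exceeds the intake rate on those already taken.
Rate on top 1: 0.04188. large mussels: 0.828 > 0.04188 → include.
Rate on top 2: 0.2489. small mussels: 0.659 > 0.2489 → include.
Rate on top 3: 0.3593. dogwhelks: 0.469 > 0.3593 → include.
Optimal diet: limpets, large mussels, small mussels, dogwhelks — 4 of 4 types.

4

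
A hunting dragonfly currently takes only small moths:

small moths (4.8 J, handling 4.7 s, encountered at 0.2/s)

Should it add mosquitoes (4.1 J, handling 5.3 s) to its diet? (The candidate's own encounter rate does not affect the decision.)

On small moths alone, R = ΣλE/(1+Σλh) = 0.96/1.94 = 0.4948 J/s.
Profitability of mosquitoes: 4.1/5.3 = 0.7736 J/s.
0.7736 > 0.4948, so adding mosquitoes raises the average — include it.

Yes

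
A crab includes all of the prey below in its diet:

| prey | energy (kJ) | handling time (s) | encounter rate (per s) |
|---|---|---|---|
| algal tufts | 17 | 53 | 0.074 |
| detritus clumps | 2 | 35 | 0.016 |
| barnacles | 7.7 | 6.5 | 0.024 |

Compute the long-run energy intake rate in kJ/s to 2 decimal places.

0.26 kJ/s

R = (0.074×17 + 0.016×2 + 0.024×7.7) / (1 + 0.074×53 + 0.016×35 + 0.024×6.5) = 1.475/5.638 = 0.2616 kJ/s.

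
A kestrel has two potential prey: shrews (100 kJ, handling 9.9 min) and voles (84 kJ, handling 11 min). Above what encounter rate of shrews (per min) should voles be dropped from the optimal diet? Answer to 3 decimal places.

0.313 per min

Drop voles once their profitability E₂/h₂ falls below the rate achievable on shrews alone: E₂/h₂ = λE₁/(1 + λh₁).
Solve for λ: λE₁h₂ = E₂(1 + λh₁) → λ(E₁h₂ − E₂h₁) = E₂ → λ = E₂/(E₁h₂ − E₂h₁).
λ = 84/(100×11 − 84×9.9) = 84/268.4 = 0.313 per min.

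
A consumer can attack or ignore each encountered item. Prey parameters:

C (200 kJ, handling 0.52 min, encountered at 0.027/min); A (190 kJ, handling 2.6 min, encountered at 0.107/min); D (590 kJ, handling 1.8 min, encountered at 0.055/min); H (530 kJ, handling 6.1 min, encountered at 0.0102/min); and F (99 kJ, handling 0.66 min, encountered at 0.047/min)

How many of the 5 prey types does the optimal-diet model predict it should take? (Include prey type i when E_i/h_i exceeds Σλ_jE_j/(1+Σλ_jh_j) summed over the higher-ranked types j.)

5

Rank by E/h (kJ/min): C 385, D 328, F 150, H 86.9, A 73.1. Include each in turn until the next type's E/h falls below the running intake rate.
Rate on top 1: 5.325. D: 328 > 5.325 → include.
Rate on top 2: 34.01. F: 150 > 34.01 → include.
Rate on top 3: 37.15. H: 86.9 > 37.15 → include.
Rate on top 4: 39.72. A: 73.1 > 39.72 → include.
Optimal diet: C, D, F, H, A — 5 of 5 types.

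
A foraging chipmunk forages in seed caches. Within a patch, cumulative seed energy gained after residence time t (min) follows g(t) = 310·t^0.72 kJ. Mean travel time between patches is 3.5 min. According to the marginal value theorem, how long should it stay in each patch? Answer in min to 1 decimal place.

Optimal t* satisfies g'(t*) = g(t*)/(T + t*).
g'(t) = 0.72·310·t^-0.28. Setting 0.72·310·t^-0.28 = 310·t^0.72/(3.5+t) gives 0.72(3.5+t) = t, so 0.28·t = 0.72×3.5.
t* = 0.72×3.5/0.28 = 9 min.

9.0 min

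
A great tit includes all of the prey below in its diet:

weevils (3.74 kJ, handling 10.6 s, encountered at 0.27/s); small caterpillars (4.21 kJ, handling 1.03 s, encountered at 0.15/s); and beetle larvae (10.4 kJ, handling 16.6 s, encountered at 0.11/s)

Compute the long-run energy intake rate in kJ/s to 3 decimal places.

0.477 kJ/s

R = (0.27×3.74 + 0.15×4.21 + 0.11×10.4) / (1 + 0.27×10.6 + 0.15×1.03 + 0.11×16.6) = 2.785/5.843 = 0.4767 kJ/s.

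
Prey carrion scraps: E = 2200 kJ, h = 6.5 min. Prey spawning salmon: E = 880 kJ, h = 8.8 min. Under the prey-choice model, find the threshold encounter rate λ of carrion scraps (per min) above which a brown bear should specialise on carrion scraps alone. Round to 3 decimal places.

At the threshold, the rate on carrion scraps alone equals the profitability of spawning salmon: λ·2200/(1 + λ·6.5) = 880/8.8 = 100.
Rearranging, λ(2200 − 100×6.5) = 100, so λ = 100/1550 = 0.06452 per min.

0.065 per min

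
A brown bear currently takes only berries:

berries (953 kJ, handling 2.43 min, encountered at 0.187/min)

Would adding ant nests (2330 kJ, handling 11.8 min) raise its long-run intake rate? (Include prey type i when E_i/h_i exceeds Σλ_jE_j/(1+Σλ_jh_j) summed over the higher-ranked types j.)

On berries alone, R = ΣλE/(1+Σλh) = 178.2/1.454 = 122.5 kJ/min.
ant nests: E/h = 2330/11.8 = 197.5 kJ/min.
Since 197.5 > R, including ant nests increases the long-run rate.

Yes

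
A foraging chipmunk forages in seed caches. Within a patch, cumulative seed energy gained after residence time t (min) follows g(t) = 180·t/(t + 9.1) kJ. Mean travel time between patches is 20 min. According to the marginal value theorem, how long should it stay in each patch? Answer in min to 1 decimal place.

13.5 min

Optimal t* satisfies g'(t*) = g(t*)/(T + t*).
g'(t) = 180·9.1/(t + 9.1)². Setting 180·9.1/(t+9.1)² = 180t/[(t+9.1)(20+t)] gives 9.1(20+t) = t(t+9.1), so t² = 9.1×20 = 182.
t* = √182 = 13.49 min.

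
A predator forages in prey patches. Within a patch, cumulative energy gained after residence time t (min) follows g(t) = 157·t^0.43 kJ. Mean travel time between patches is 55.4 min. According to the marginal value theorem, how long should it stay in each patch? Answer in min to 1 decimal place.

Optimal t* satisfies g'(t*) = g(t*)/(T + t*).
g'(t) = 0.43·157·t^-0.57. Setting 0.43·157·t^-0.57 = 157·t^0.43/(55.4+t) gives 0.43(55.4+t) = t, so 0.57·t = 0.43×55.4.
t* = 0.43×55.4/0.57 = 41.79 min.

41.8 min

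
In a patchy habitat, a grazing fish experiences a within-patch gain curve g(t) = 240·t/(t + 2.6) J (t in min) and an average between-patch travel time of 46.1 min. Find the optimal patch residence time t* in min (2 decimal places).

10.95 min

Optimal t* satisfies g'(t*) = g(t*)/(T + t*).
g'(t) = 240·2.6/(t + 2.6)². Setting 240·2.6/(t+2.6)² = 240t/[(t+2.6)(46.1+t)] gives 2.6(46.1+t) = t(t+2.6), so t² = 2.6×46.1 = 119.9.
t* = √119.9 = 10.95 min.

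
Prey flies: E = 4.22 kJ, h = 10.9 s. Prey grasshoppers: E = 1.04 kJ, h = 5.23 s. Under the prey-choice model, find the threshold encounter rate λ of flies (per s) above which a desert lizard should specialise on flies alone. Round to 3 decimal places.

At the threshold, the rate on flies alone equals the profitability of grasshoppers: λ·4.22/(1 + λ·10.9) = 1.04/5.23 = 0.1989.
Rearranging, λ(4.22 − 0.1989×10.9) = 0.1989, so λ = 0.1989/2.053 = 0.09688 per s.

0.097 per s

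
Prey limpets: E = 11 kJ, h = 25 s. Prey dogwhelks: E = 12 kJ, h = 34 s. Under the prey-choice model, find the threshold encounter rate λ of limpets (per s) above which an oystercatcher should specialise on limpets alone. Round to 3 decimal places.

0.162 per s

Drop dogwhelks once their profitability E₂/h₂ falls below the rate achievable on limpets alone: E₂/h₂ = λE₁/(1 + λh₁).
Solve for λ: λE₁h₂ = E₂(1 + λh₁) → λ(E₁h₂ − E₂h₁) = E₂ → λ = E₂/(E₁h₂ − E₂h₁).
λ = 12/(11×34 − 12×25) = 12/74 = 0.1622 per s.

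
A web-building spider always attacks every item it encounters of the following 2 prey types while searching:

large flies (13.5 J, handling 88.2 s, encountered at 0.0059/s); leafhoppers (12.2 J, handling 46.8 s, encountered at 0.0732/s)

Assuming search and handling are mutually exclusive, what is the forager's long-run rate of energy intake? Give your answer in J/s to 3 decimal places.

0.197 J/s

R = Σλ_iE_i / (1 + Σλ_ih_i)
Numerator: 0.0059×13.5 + 0.0732×12.2 = 0.9727
Denominator: 1 + 0.0059×88.2 + 0.0732×46.8 = 4.946
R = 0.9727/4.946 = 0.1967 J/s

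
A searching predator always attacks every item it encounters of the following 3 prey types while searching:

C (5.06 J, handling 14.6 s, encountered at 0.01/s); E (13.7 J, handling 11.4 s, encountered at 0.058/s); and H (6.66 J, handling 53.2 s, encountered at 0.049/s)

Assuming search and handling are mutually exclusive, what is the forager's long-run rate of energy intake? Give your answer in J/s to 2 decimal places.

0.27 J/s

Energy encountered per unit search time: 0.01×5.06 + 0.058×13.7 + 0.049×6.66 = 1.172 J/s.
Handling time per unit search time: 0.01×14.6 + 0.058×11.4 + 0.049×53.2 = 3.414.
Rate = 1.172/(1 + 3.414) = 0.2654 J/s.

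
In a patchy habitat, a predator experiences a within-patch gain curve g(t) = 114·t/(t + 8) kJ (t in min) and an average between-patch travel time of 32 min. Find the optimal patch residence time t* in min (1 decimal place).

By the marginal value theorem, leave when the instantaneous gain rate g'(t) equals the habitat-wide average g(t)/(T + t).
g'(t) = 114·8/(t + 8)². Setting 114·8/(t+8)² = 114t/[(t+8)(32+t)] gives 8(32+t) = t(t+8), so t² = 8×32 = 256.
t* = √256 = 16 min.

16.0 min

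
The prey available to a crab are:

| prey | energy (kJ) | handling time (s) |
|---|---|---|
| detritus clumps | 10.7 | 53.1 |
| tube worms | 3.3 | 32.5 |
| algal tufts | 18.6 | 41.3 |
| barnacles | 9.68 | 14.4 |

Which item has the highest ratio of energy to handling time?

Profitability E/h (kJ/s): detritus clumps = 10.7/53.1 = 0.202, tube worms = 3.3/32.5 = 0.102, algal tufts = 18.6/41.3 = 0.45, barnacles = 9.68/14.4 = 0.672.
Ranked: barnacles > algal tufts > detritus clumps > tube worms.

barnacles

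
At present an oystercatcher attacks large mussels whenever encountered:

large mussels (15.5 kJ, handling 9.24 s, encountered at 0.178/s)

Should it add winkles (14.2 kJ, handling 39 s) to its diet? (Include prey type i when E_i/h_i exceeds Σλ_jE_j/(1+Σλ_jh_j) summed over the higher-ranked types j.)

On large mussels alone, R = ΣλE/(1+Σλh) = 2.759/2.645 = 1.043 kJ/s.
Profitability of winkles: 14.2/39 = 0.3641 kJ/s.
Since 0.3641 < R, time spent handling winkles is better spent searching.

No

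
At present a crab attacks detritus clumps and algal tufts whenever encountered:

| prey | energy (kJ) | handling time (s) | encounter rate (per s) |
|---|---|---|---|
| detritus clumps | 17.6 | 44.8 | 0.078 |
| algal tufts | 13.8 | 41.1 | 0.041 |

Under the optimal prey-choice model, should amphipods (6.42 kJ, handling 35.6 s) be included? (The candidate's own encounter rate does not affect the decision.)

No

Current rate: (0.078×17.6 + 0.041×13.8)/(1 + 0.078×44.8 + 0.041×41.1) = 0.3137 kJ/s.
amphipods: E/h = 6.42/35.6 = 0.1803 kJ/s.
Since 0.1803 < R, time spent handling amphipods is better spent searching.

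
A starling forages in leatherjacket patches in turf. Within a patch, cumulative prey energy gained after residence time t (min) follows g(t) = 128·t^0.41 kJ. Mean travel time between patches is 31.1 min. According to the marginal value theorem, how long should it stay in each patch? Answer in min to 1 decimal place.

21.6 min

Optimal t* satisfies g'(t*) = g(t*)/(T + t*).
g'(t) = 0.41·128·t^-0.59. Setting 0.41·128·t^-0.59 = 128·t^0.41/(31.1+t) gives 0.41(31.1+t) = t, so 0.59·t = 0.41×31.1.
t* = 0.41×31.1/0.59 = 21.61 min.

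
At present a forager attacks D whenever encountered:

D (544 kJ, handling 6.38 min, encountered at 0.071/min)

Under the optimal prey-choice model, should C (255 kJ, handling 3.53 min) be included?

Yes

Current rate: (0.071×544)/(1 + 0.071×6.38) = 26.58 kJ/min.
Profitability of C: 255/3.53 = 72.24 kJ/min.
Since 72.24 > R, including C increases the long-run rate.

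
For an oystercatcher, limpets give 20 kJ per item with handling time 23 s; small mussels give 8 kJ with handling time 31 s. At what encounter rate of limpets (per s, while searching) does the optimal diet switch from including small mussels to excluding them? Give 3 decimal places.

0.018 per s

The zero-one rule: include small mussels iff E₂/h₂ > λE₁/(1+λh₁). Equality gives the switch point.
λE₁h₂ = E₂ + λE₂h₁ ⇒ λ = E₂/(E₁h₂ − E₂h₁) = 8/(620 − 184) = 0.01835 per s.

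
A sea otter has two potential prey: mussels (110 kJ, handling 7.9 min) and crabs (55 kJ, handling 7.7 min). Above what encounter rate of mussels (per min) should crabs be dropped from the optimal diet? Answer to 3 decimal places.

0.133 per min

The zero-one rule: include crabs iff E₂/h₂ > λE₁/(1+λh₁). Equality gives the switch point.
λE₁h₂ = E₂ + λE₂h₁ ⇒ λ = E₂/(E₁h₂ − E₂h₁) = 55/(847 − 434.5) = 0.1333 per min.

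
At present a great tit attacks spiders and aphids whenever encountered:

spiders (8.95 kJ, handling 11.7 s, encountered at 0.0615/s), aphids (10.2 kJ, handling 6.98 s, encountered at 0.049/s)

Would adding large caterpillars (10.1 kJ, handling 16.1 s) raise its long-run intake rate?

Yes

On spiders and aphids alone, R = ΣλE/(1+Σλh) = 1.05/2.062 = 0.5094 kJ/s.
large caterpillars: E/h = 10.1/16.1 = 0.6273 kJ/s.
0.6273 > 0.5094, so adding large caterpillars raises the average — include it.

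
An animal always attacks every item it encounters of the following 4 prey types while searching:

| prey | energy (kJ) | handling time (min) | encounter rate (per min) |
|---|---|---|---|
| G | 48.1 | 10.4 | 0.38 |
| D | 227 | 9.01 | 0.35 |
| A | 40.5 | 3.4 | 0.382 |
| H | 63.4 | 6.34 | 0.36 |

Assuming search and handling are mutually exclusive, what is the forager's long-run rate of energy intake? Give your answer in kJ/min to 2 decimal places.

11.64 kJ/min

R = (0.38×48.1 + 0.35×227 + 0.382×40.5 + 0.36×63.4) / (1 + 0.38×10.4 + 0.35×9.01 + 0.382×3.4 + 0.36×6.34) = 136/11.69 = 11.64 kJ/min.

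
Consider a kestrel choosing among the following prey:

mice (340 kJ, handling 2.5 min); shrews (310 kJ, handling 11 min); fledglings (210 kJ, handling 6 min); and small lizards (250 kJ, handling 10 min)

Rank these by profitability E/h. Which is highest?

In descending order of E/h:
mice: 340/2.5 = 136 kJ/min
fledglings: 210/6 = 35 kJ/min
shrews: 310/11 = 28.2 kJ/min
small lizards: 250/10 = 25 kJ/min

mice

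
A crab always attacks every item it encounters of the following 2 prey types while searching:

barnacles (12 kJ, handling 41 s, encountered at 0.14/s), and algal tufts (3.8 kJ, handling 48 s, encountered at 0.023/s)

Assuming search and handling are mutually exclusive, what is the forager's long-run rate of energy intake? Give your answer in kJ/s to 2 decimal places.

0.23 kJ/s

Energy encountered per unit search time: 0.14×12 + 0.023×3.8 = 1.767 kJ/s.
Handling time per unit search time: 0.14×41 + 0.023×48 = 6.844.
Rate = 1.767/(1 + 6.844) = 0.2253 kJ/s.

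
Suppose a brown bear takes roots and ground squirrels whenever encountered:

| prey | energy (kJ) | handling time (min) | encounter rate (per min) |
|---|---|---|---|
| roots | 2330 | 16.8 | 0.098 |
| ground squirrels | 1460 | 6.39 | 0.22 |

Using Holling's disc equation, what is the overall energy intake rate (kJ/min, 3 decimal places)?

R = (0.098×2330 + 0.22×1460) / (1 + 0.098×16.8 + 0.22×6.39) = 549.5/4.052 = 135.6 kJ/min.

135.615 kJ/min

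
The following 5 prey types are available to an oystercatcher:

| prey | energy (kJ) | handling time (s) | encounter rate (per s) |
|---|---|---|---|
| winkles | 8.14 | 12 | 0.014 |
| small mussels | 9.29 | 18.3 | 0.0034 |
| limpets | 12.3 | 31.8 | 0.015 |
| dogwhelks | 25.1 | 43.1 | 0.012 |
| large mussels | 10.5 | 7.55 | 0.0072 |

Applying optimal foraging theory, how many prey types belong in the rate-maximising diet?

E/h in descending order: large mussels 1.39, winkles 0.678, dogwhelks 0.582, small mussels 0.508, limpets 0.387 kJ/s. The optimal diet is the largest prefix of this list for which every included type satisfies E_i/h_i > R on the types above it.
Rate on top 1: 0.0717. winkles: 0.678 > 0.0717 → include.
Rate on top 2: 0.1551. dogwhelks: 0.582 > 0.1551 → include.
Rate on top 3: 0.2821. small mussels: 0.508 > 0.2821 → include.
Rate on top 4: 0.2899. limpets: 0.387 > 0.2899 → include.
Optimal diet: large mussels, winkles, dogwhelks, small mussels, limpets — 5 of 5 types.

5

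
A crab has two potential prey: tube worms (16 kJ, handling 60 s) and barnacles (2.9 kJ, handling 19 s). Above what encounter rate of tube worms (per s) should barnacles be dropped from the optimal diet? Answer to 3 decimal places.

At the threshold, the rate on tube worms alone equals the profitability of barnacles: λ·16/(1 + λ·60) = 2.9/19 = 0.1526.
Rearranging, λ(16 − 0.1526×60) = 0.1526, so λ = 0.1526/6.842 = 0.02231 per s.

0.022 per s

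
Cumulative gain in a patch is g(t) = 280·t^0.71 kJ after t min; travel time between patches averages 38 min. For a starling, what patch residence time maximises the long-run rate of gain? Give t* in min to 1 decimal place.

93.0 min

Maximise g(t)/(T+t): set derivative to zero → g'(t)(T+t) = g(t).
g'(t) = 0.71·280·t^-0.29. Setting 0.71·280·t^-0.29 = 280·t^0.71/(38+t) gives 0.71(38+t) = t, so 0.29·t = 0.71×38.
t* = 0.71×38/0.29 = 93.03 min.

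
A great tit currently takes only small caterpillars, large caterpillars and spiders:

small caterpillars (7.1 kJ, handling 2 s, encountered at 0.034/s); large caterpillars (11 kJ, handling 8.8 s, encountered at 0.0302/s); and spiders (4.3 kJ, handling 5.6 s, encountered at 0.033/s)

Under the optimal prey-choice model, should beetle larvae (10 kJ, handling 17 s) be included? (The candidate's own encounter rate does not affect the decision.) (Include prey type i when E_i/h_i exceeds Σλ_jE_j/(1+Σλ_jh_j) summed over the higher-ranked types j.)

Current rate: (0.034×7.1 + 0.0302×11 + 0.033×4.3)/(1 + 0.034×2 + 0.0302×8.8 + 0.033×5.6) = 0.4712 kJ/s.
Profitability of beetle larvae: 10/17 = 0.5882 kJ/s.
Since 0.5882 > R, including beetle larvae increases the long-run rate.

Yes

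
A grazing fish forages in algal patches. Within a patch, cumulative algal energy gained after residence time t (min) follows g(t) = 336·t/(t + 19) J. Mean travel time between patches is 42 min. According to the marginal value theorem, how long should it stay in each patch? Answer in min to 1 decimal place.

28.2 min

Optimal t* satisfies g'(t*) = g(t*)/(T + t*).
g'(t) = 336·19/(t + 19)². Setting 336·19/(t+19)² = 336t/[(t+19)(42+t)] gives 19(42+t) = t(t+19), so t² = 19×42 = 798.
t* = √798 = 28.25 min.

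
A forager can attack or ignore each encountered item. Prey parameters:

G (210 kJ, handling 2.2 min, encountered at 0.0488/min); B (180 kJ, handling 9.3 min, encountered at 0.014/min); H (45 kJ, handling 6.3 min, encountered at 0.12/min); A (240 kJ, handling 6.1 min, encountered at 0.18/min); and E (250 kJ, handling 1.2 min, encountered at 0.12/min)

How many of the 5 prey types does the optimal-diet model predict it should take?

3

Rank by E/h (kJ/min): E 208, G 95.5, A 39.3, B 19.4, H 7.14. Include each in turn until the next type's E/h falls below the running intake rate.
Rate on top 1: 26.22. G: 95.5 > 26.22 → include.
Rate on top 2: 32.16. A: 39.3 > 32.16 → include.
Rate on top 3: 35.52. B: 19.4 < 35.52 → exclude; stop.
Optimal diet: E, G, A — 3 of 5 types.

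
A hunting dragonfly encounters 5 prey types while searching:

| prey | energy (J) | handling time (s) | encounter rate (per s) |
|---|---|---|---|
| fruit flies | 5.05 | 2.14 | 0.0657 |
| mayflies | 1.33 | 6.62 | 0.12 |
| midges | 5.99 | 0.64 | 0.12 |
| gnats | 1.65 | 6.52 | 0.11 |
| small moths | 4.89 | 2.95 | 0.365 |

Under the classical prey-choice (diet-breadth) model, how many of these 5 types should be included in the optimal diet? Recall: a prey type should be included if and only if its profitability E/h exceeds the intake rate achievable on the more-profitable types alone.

Rank by E/h (J/s): midges 9.36, fruit flies 2.36, small moths 1.66, gnats 0.253, mayflies 0.201. Include each in turn until the next type's E/h falls below the running intake rate.
Rate on top 1: 0.6675. fruit flies: 2.36 > 0.6675 → include.
Rate on top 2: 0.863. small moths: 1.66 > 0.863 → include.
Rate on top 3: 1.236. gnats: 0.253 < 1.236 → exclude; stop.
Optimal diet: midges, fruit flies, small moths — 3 of 5 types.

3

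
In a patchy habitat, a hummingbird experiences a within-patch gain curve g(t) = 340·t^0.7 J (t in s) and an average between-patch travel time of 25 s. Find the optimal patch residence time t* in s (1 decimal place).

58.3 s

Optimal t* satisfies g'(t*) = g(t*)/(T + t*).
g'(t) = 0.7·340·t^-0.3. Setting 0.7·340·t^-0.3 = 340·t^0.7/(25+t) gives 0.7(25+t) = t, so 0.30·t = 0.7×25.
t* = 0.7×25/0.30 = 58.33 s.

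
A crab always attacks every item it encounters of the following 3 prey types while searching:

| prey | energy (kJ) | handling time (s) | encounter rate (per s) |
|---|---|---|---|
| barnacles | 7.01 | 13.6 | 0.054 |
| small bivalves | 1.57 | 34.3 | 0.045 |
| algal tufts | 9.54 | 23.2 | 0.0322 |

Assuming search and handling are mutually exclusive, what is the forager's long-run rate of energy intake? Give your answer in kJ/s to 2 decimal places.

0.19 kJ/s

R = Σλ_iE_i / (1 + Σλ_ih_i)
Numerator: 0.054×7.01 + 0.045×1.57 + 0.0322×9.54 = 0.7564
Denominator: 1 + 0.054×13.6 + 0.045×34.3 + 0.0322×23.2 = 4.025
R = 0.7564/4.025 = 0.1879 kJ/s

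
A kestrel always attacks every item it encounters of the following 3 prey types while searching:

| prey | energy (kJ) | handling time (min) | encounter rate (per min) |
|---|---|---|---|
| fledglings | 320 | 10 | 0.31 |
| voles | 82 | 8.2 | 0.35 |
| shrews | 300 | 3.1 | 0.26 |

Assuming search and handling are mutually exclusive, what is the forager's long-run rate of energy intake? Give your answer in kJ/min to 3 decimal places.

26.479 kJ/min

R = Σλ_iE_i / (1 + Σλ_ih_i)
Numerator: 0.31×320 + 0.35×82 + 0.26×300 = 205.9
Denominator: 1 + 0.31×10 + 0.35×8.2 + 0.26×3.1 = 7.776
R = 205.9/7.776 = 26.48 kJ/min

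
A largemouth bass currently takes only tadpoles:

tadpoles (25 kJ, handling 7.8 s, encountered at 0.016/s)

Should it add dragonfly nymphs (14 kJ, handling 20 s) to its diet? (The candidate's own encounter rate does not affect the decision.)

Intake rate on the current diet: R = (0.016×25) / (1 + 0.016×7.8) = 0.4/1.125 = 0.3556 kJ/s.
dragonfly nymphs: E/h = 14/20 = 0.7 kJ/s.
0.7 > 0.3556, so adding dragonfly nymphs raises the average — include it.

Yes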